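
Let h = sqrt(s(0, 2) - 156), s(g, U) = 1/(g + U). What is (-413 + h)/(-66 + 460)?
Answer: -413/394 + I*sqrt(622)/788 ≈ -1.0482 + 0.03165*I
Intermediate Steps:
s(g, U) = 1/(U + g)
h = I*sqrt(622)/2 (h = sqrt(1/(2 + 0) - 156) = sqrt(1/2 - 156) = sqrt(-311/2) = I*sqrt(622)/2 ≈ 12.47*I)
(-413 + h)/(-66 + 460) = (-413 + I*sqrt(622)/2)/(-66 + 460) = (-413 + I*sqrt(622)/2)/394 = (-413 + I*sqrt(622)/2)*(1/394) = -413/394 + I*sqrt(622)/788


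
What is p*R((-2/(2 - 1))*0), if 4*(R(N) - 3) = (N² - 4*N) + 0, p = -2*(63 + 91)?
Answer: -924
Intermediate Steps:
p = -308 (p = -2*154 = -308)
R(N) = 3 - N + N²/4 (R(N) = 3 + ((N² - 4*N) + 0)/4 = 3 + (N² - 4*N)/4 = 3 + (-N + N²/4) = 3 - N + N²/4)
p*R((-2/(2 - 1))*0) = -308*(3 - -2/(2 - 1)*0 + ((-2/(2 - 1))*0)²/4) = -308*(3 - -2/1*0 + ((-2/1)*0)²/4) = -308*(3 - 1*(-2)*0 + ((1*(-2))*0)²/4) = -308*(3 - (-2)*0 + (-2*0)²/4) = -308*(3 - 1*0 + (¼)*0²) = -308*(3 + 0 + (¼)*0) = -308*(3 + 0 + 0) = -308*3 = -924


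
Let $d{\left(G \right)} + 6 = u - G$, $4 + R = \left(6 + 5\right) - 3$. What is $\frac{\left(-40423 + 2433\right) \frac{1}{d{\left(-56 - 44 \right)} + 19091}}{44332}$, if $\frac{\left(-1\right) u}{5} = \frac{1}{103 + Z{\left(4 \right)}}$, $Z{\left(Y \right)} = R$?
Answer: $- \frac{406493}{9100428628} \approx -4.4667 \cdot 10^{-5}$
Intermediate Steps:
$R = 4$ ($R = -4 + \left(\left(6 + 5\right) - 3\right) = -4 + \left(11 - 3\right) = -4 + 8 = 4$)
$Z{\left(Y \right)} = 4$
$u = - \frac{5}{107}$ ($u = - \frac{5}{103 + 4} = - \frac{5}{107} \approx -0.046729$)
$d{\left(G \right)} = - \frac{647}{107} - G$ ($d{\left(G \right)} = -6 - \left(\frac{5}{107} + G\right) = - \frac{647}{107} - G$)
$\frac{\left(-40423 + 2433\right) \frac{1}{d{\left(-56 - 44 \right)} + 19091}}{44332} = \frac{\left(-40423 + 2433\right) \frac{1}{\left(- \frac{647}{107} - \left(-56 - 44\right)\right) + 19091}}{44332} = - \frac{37990}{\left(- \frac{647}{107} - \left(-56 - 44\right)\right) + 19091} \cdot \frac{1}{44332} = - \frac{37990}{\left(- \frac{647}{107} - -100\right) + 19091} \cdot \frac{1}{44332} = - \frac{37990}{\left(- \frac{647}{107} + 100\right) + 19091} \cdot \frac{1}{44332} = - \frac{37990}{\frac{10053}{107} + 19091} \cdot \frac{1}{44332} = - \frac{37990}{\frac{2052790}{107}} \cdot \frac{1}{44332} = \left(-37990\right) \frac{107}{2052790} \cdot \frac{1}{44332} = \left(- \frac{406493}{205279}\right) \frac{1}{44332} = - \frac{406493}{9100428628}$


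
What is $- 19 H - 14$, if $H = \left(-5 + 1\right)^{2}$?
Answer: $-318$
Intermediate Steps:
$H = 16$ ($H = \left(-4\right)^{2} = 16$)
$- 19 H - 14 = \left(-19\right) 16 - 14 = -304 - 14 = -318$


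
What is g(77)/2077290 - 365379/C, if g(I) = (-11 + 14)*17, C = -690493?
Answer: 253011119351/478118067990 ≈ 0.52918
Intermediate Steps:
g(I) = 51 (g(I) = 3*17 = 51)
g(77)/2077290 - 365379/C = 51/2077290 - 365379/(-690493) = 51*(1/2077290) - 365379*(-1/690493) = 17/692430 + 365379/690493 = 253011119351/478118067990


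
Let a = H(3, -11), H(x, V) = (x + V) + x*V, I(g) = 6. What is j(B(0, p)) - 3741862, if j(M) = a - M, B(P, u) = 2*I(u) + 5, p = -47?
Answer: -3741920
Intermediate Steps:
H(x, V) = V + x + V*x (H(x, V) = (V + x) + V*x = V + x + V*x)
a = -41 (a = -11 + 3 - 11*3 = -11 + 3 - 33 = -41)
B(P, u) = 17 (B(P, u) = 2*6 + 5 = 12 + 5 = 17)
j(M) = -41 - M
j(B(0, p)) - 3741862 = (-41 - 1*17) - 3741862 = (-41 - 17) - 3741862 = -58 - 3741862 = -3741920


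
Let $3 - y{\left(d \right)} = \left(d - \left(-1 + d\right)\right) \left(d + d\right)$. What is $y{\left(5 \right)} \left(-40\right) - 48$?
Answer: $232$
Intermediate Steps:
$y{\left(d \right)} = 3 - 2 d$ ($y{\left(d \right)} = 3 - \left(d - \left(-1 + d\right)\right) \left(d + d\right) = 3 - 1 \cdot 2 d = 3 - 2 d$)
$y{\left(5 \right)} \left(-40\right) - 48 = \left(3 - 10\right) \left(-40\right) - 48 = \left(-7\right) \left(-40\right) - 48 = 280 - 48 = 232$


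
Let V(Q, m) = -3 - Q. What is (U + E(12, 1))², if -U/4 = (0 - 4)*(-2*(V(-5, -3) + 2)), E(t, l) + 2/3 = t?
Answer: 122500/9 ≈ 13611.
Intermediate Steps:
E(t, l) = -⅔ + t
U = -128 (U = -4*(0 - 4)*(-2*((-3 - 1*(-5)) + 2)) = -(-16)*(-2*((-3 + 5) + 2)) = -(-16)*(-2*(2 + 2)) = -(-16)*(-2*4) = -(-16)*(-8) = -4*32 = -128)
(U + E(12, 1))² = (-128 + (-⅔ + 12))² = (-128 + 34/3)² = (-350/3)² = 122500/9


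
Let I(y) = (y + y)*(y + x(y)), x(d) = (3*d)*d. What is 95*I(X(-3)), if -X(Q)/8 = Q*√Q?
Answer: -328320 - 23639040*I*√3 ≈ -3.2832e+5 - 4.0944e+7*I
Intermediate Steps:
x(d) = 3*d²
X(Q) = -8*Q^(3/2) (X(Q) = -8*Q*√Q = -8*Q^(3/2))
I(y) = 2*y*(y + 3*y²) (I(y) = (y + y)*(y + 3*y²) = (2*y)*(y + 3*y²) = 2*y*(y + 3*y²))
95*I(X(-3)) = 95*((-(-24)*I*√3)²*(2 + 6*(-(-24)*I*√3))) = 95*((24*I*√3)²*(2 + 6*(24*I*√3))) = 95*(-1728*(2 + 144*I*√3)) = 95*(-3456 - 248832*I*√3) = -328320 - 23639040*I*√3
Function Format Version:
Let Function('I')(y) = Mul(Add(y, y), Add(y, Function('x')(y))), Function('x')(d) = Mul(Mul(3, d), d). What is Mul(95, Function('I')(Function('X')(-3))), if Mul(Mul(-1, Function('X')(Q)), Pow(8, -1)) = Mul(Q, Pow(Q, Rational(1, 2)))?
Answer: Add(-328320, Mul(-23639040, I, Pow(3, Rational(1, 2)))) ≈ Add(-3.2832e+5, Mul(-4.0944e+7, I))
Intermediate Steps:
Function('x')(d) = Mul(3, Pow(d, 2))
Function('X')(Q) = Mul(-8, Pow(Q, Rational(3, 2))) (Function('X')(Q) = Mul(-8, Mul(Q, Pow(Q, Rational(1, 2)))) = Mul(-8, Pow(Q, Rational(3, 2))))
Function('I')(y) = Mul(2, y, Add(y, Mul(3, Pow(y, 2)))) (Function('I')(y) = Mul(Add(y, y), Add(y, Mul(3, Pow(y, 2)))) = Mul(Mul(2, y), Add(y, Mul(3, Pow(y, 2)))) = Mul(2, y, Add(y, Mul(3, Pow(y, 2)))))
Mul(95, Function('I')(Function('X')(-3))) = Mul(95, Mul(Pow(Mul(-8, Pow(-3, Rational(3, 2))), 2), Add(2, Mul(6, Mul(-8, Pow(-3, Rational(3, 2))))))) = Mul(95, Mul(Pow(Mul(-8, Mul(-3, I, Pow(3, Rational(1, 2)))), 2), Add(2, Mul(6, Mul(-8, Mul(-3, I, Pow(3, Rational(1, 2)))))))) = Mul(95, Mul(Pow(Mul(24, I, Pow(3, Rational(1, 2))), 2), Add(2, Mul(6, Mul(24, I, Pow(3, Rational(1, 2))))))) = Mul(95, Mul(-1728, Add(2, Mul(144, I, Pow(3, Rational(1, 2)))))) = Mul(95, Add(-3456, Mul(-248832, I, Pow(3, Rational(1, 2))))) = Add(-328320, Mul(-23639040, I, Pow(3, Rational(1, 2))))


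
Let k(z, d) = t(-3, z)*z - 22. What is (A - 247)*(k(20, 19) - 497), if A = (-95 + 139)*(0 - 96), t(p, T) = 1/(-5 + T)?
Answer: 6943463/3 ≈ 2.3145e+6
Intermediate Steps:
k(z, d) = -22 + z/(-5 + z) (k(z, d) = z/(-5 + z) - 22 = -22 + z/(-5 + z))
A = -4224 (A = 44*(-96) = -4224)
(A - 247)*(k(20, 19) - 497) = (-4224 - 247)*((110 - 21*20)/(-5 + 20) - 497) = -4471*((110 - 420)/15 - 497) = -4471*((1/15)*(-310) - 497) = -4471*(-62/3 - 497) = -4471*(-1553/3) = 6943463/3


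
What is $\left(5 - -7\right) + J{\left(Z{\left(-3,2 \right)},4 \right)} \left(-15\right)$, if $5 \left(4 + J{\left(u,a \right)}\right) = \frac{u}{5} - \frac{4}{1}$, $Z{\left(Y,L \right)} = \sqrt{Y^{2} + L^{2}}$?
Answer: $84 - \frac{3 \sqrt{13}}{5} \approx 81.837$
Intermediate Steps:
$Z{\left(Y,L \right)} = \sqrt{L^{2} + Y^{2}}$
$J{\left(u,a \right)} = - \frac{24}{5} + \frac{u}{25}$ ($J{\left(u,a \right)} = -4 + \frac{\frac{u}{5} - \frac{4}{1}}{5} = -4 + \frac{u \frac{1}{5} - 4}{5} = -4 + \frac{\frac{u}{5} - 4}{5} = -4 + \frac{-4 + \frac{u}{5}}{5} = -4 + \left(- \frac{4}{5} + \frac{u}{25}\right) = - \frac{24}{5} + \frac{u}{25}$)
$\left(5 - -7\right) + J{\left(Z{\left(-3,2 \right)},4 \right)} \left(-15\right) = \left(5 - -7\right) + \left(- \frac{24}{5} + \frac{\sqrt{2^{2} + \left(-3\right)^{2}}}{25}\right) \left(-15\right) = \left(5 + 7\right) + \left(- \frac{24}{5} + \frac{\sqrt{4 + 9}}{25}\right) \left(-15\right) = 12 + \left(- \frac{24}{5} + \frac{\sqrt{13}}{25}\right) \left(-15\right) = 12 + \left(72 - \frac{3 \sqrt{13}}{5}\right) = 84 - \frac{3 \sqrt{13}}{5}$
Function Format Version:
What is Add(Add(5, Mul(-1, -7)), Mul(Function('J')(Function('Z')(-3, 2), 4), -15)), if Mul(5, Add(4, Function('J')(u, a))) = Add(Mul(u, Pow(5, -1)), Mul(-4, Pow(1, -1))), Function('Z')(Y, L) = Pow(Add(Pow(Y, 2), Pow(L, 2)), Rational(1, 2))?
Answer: Add(84, Mul(Rational(-3, 5), Pow(13, Rational(1, 2)))) ≈ 81.837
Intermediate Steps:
Function('Z')(Y, L) = Pow(Add(Pow(L, 2), Pow(Y, 2)), Rational(1, 2))
Function('J')(u, a) = Add(Rational(-24, 5), Mul(Rational(1, 25), u)) (Function('J')(u, a) = Add(-4, Mul(Rational(1, 5), Add(Mul(u, Pow(5, -1)), Mul(-4, Pow(1, -1))))) = Add(-4, Mul(Rational(1, 5), Add(Mul(u, Rational(1, 5)), Mul(-4, 1)))) = Add(-4, Mul(Rational(1, 5), Add(Mul(Rational(1, 5), u), -4))) = Add(-4, Mul(Rational(1, 5), Add(-4, Mul(Rational(1, 5), u)))) = Add(-4, Add(Rational(-4, 5), Mul(Rational(1, 25), u))) = Add(Rational(-24, 5), Mul(Rational(1, 25), u)))
Add(Add(5, Mul(-1, -7)), Mul(Function('J')(Function('Z')(-3, 2), 4), -15)) = Add(Add(5, Mul(-1, -7)), Mul(Add(Rational(-24, 5), Mul(Rational(1, 25), Pow(Add(Pow(2, 2), Pow(-3, 2)), Rational(1, 2)))), -15)) = Add(Add(5, 7), Mul(Add(Rational(-24, 5), Mul(Rational(1, 25), Pow(Add(4, 9), Rational(1, 2)))), -15)) = Add(12, Mul(Add(Rational(-24, 5), Mul(Rational(1, 25), Pow(13, Rational(1, 2)))), -15)) = Add(12, Add(72, Mul(Rational(-3, 5), Pow(13, Rational(1, 2))))) = Add(84, Mul(Rational(-3, 5), Pow(13, Rational(1, 2))))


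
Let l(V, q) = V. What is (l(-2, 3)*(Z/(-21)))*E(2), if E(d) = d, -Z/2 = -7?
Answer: 8/3 ≈ 2.6667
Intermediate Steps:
Z = 14 (Z = -2*(-7) = 14)
(l(-2, 3)*(Z/(-21)))*E(2) = -28/(-21)*2 = -28*(-1)/21*2 = -2*(-⅔)*2 = (4/3)*2 = 8/3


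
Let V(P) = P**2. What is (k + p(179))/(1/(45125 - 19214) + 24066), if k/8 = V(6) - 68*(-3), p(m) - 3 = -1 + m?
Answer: 4949001/56688557 ≈ 0.087302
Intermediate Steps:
p(m) = 2 + m (p(m) = 3 + (-1 + m) = 2 + m)
k = 1920 (k = 8*(6**2 - 68*(-3)) = 8*(36 + 204) = 8*240 = 1920)
(k + p(179))/(1/(45125 - 19214) + 24066) = (1920 + (2 + 179))/(1/(45125 - 19214) + 24066) = (1920 + 181)/(1/25911 + 24066) = 2101/(1/25911 + 24066) = 2101/(623574127/25911) = 2101*(25911/623574127) = 4949001/56688557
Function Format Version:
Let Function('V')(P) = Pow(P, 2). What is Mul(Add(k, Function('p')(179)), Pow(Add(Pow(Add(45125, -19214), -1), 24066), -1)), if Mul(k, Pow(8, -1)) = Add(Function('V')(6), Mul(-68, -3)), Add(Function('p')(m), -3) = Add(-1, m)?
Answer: Rational(4949001, 56688557) ≈ 0.087302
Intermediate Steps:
Function('p')(m) = Add(2, m) (Function('p')(m) = Add(3, Add(-1, m)) = Add(2, m))
k = 1920 (k = Mul(8, Add(Pow(6, 2), Mul(-68, -3))) = Mul(8, Add(36, 204)) = Mul(8, 240) = 1920)
Mul(Add(k, Function('p')(179)), Pow(Add(Pow(Add(45125, -19214), -1), 24066), -1)) = Mul(Add(1920, Add(2, 179)), Pow(Add(Pow(Add(45125, -19214), -1), 24066), -1)) = Mul(Add(1920, 181), Pow(Add(Pow(25911, -1), 24066), -1)) = Mul(2101, Pow(Add(Rational(1, 25911), 24066), -1)) = Mul(2101, Pow(Rational(623574127, 25911), -1)) = Mul(2101, Rational(25911, 623574127)) = Rational(4949001, 56688557)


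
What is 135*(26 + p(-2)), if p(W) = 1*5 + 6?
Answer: 4995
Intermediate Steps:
p(W) = 11 (p(W) = 5 + 6 = 11)
135*(26 + p(-2)) = 135*(26 + 11) = 135*37 = 4995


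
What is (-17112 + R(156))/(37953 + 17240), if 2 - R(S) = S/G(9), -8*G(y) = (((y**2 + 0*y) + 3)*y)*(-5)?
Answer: -5389754/17385795 ≈ -0.31001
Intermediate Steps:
G(y) = 5*y*(3 + y**2)/8 (G(y) = -((y**2 + 0*y) + 3)*y*(-5)/8 = -((y**2 + 0) + 3)*y*(-5)/8 = -(y**2 + 3)*y*(-5)/8 = -(3 + y**2)*y*(-5)/8 = -y*(3 + y**2)*(-5)/8 = -(-5)*y*(3 + y**2)/8 = 5*y*(3 + y**2)/8)
R(S) = 2 - 2*S/945 (R(S) = 2 - S/((5/8)*9*(3 + 9**2)) = 2 - S/((5/8)*9*(3 + 81)) = 2 - S/((5/8)*9*84) = 2 - S/945/2 = 2 - S*2/945 = 2 - 2*S/945)
(-17112 + R(156))/(37953 + 17240) = (-17112 + (2 - 2/945*156))/(37953 + 17240) = (-17112 + (2 - 104/315))/55193 = (-17112 + 526/315)*(1/55193) = -5389754/315*1/55193 = -5389754/17385795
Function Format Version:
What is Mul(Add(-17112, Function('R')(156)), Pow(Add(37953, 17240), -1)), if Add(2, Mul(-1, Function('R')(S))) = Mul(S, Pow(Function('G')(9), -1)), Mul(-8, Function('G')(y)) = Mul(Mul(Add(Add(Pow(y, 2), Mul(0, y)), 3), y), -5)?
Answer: Rational(-5389754, 17385795) ≈ -0.31001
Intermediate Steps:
Function('G')(y) = Mul(Rational(5, 8), y, Add(3, Pow(y, 2))) (Function('G')(y) = Mul(Rational(-1, 8), Mul(Mul(Add(Add(Pow(y, 2), Mul(0, y)), 3), y), -5)) = Mul(Rational(-1, 8), Mul(Mul(Add(Add(Pow(y, 2), 0), 3), y), -5)) = Mul(Rational(-1, 8), Mul(Mul(Add(Pow(y, 2), 3), y), -5)) = Mul(Rational(-1, 8), Mul(Mul(Add(3, Pow(y, 2)), y), -5)) = Mul(Rational(-1, 8), Mul(Mul(y, Add(3, Pow(y, 2))), -5)) = Mul(Rational(-1, 8), Mul(-5, y, Add(3, Pow(y, 2)))) = Mul(Rational(5, 8), y, Add(3, Pow(y, 2))))
Function('R')(S) = Add(2, Mul(Rational(-2, 945), S)) (Function('R')(S) = Add(2, Mul(-1, Mul(S, Pow(Mul(Rational(5, 8), 9, Add(3, Pow(9, 2))), -1)))) = Add(2, Mul(-1, Mul(S, Pow(Mul(Rational(5, 8), 9, Add(3, 81)), -1)))) = Add(2, Mul(-1, Mul(S, Pow(Mul(Rational(5, 8), 9, 84), -1)))) = Add(2, Mul(-1, Mul(S, Pow(Rational(945, 2), -1)))) = Add(2, Mul(-1, Mul(S, Rational(2, 945)))) = Add(2, Mul(-1, Mul(Rational(2, 945), S))) = Add(2, Mul(Rational(-2, 945), S)))
Mul(Add(-17112, Function('R')(156)), Pow(Add(37953, 17240), -1)) = Mul(Add(-17112, Add(2, Mul(Rational(-2, 945), 156))), Pow(Add(37953, 17240), -1)) = Mul(Add(-17112, Add(2, Rational(-104, 315))), Pow(55193, -1)) = Mul(Add(-17112, Rational(526, 315)), Rational(1, 55193)) = Mul(Rational(-5389754, 315), Rational(1, 55193)) = Rational(-5389754, 17385795)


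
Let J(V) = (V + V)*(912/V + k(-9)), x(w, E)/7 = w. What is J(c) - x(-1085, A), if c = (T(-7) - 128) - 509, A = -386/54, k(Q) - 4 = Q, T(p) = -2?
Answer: 15809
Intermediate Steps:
k(Q) = 4 + Q
A = -193/27 (A = -386*1/54 = -193/27 ≈ -7.1481)
x(w, E) = 7*w
c = -639 (c = (-2 - 128) - 509 = -130 - 509 = -639)
J(V) = 2*V*(-5 + 912/V) (J(V) = (V + V)*(912/V + (4 - 9)) = (2*V)*(912/V - 5) = (2*V)*(-5 + 912/V) = 2*V*(-5 + 912/V))
J(c) - x(-1085, A) = (1824 - 10*(-639)) - 7*(-1085) = (1824 + 6390) - 1*(-7595) = 8214 + 7595 = 15809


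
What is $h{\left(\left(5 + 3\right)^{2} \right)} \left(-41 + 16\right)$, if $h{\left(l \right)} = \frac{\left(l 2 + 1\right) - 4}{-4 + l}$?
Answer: $- \frac{625}{12} \approx -52.083$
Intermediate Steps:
$h{\left(l \right)} = \frac{-3 + 2 l}{-4 + l}$ ($h{\left(l \right)} = \frac{\left(2 l + 1\right) - 4}{-4 + l} = \frac{\left(1 + 2 l\right) - 4}{-4 + l} = \frac{-3 + 2 l}{-4 + l}$)
$h{\left(\left(5 + 3\right)^{2} \right)} \left(-41 + 16\right) = \frac{-3 + 2 \left(5 + 3\right)^{2}}{-4 + \left(5 + 3\right)^{2}} \left(-41 + 16\right) = \frac{-3 + 2 \cdot 8^{2}}{-4 + 8^{2}} \left(-25\right) = \frac{-3 + 2 \cdot 64}{-4 + 64} \left(-25\right) = \frac{-3 + 128}{60} \left(-25\right) = \frac{1}{60} \cdot 125 \left(-25\right) = \frac{25}{12} \left(-25\right) = - \frac{625}{12}$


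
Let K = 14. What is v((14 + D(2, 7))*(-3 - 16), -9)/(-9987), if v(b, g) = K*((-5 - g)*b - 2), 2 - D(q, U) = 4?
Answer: 12796/9987 ≈ 1.2813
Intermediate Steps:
D(q, U) = -2 (D(q, U) = 2 - 1*4 = 2 - 4 = -2)
v(b, g) = -28 + 14*b*(-5 - g) (v(b, g) = 14*((-5 - g)*b - 2) = 14*(b*(-5 - g) - 2) = 14*(-2 + b*(-5 - g)) = -28 + 14*b*(-5 - g))
v((14 + D(2, 7))*(-3 - 16), -9)/(-9987) = (-28 - 70*(14 - 2)*(-3 - 16) - 14*(14 - 2)*(-3 - 16)*(-9))/(-9987) = (-28 - 840*(-19) - 14*12*(-19)*(-9))*(-1/9987) = (-28 - 70*(-228) - 14*(-228)*(-9))*(-1/9987) = (-28 + 15960 - 28728)*(-1/9987) = -12796*(-1/9987) = 12796/9987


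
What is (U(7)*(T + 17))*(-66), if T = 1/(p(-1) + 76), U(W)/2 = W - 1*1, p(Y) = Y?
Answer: -336864/25 ≈ -13475.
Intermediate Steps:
U(W) = -2 + 2*W (U(W) = 2*(W - 1*1) = 2*(W - 1) = 2*(-1 + W) = -2 + 2*W)
T = 1/75 (T = 1/(-1 + 76) = 1/75 ≈ 0.013333)
(U(7)*(T + 17))*(-66) = ((-2 + 2*7)*(1/75 + 17))*(-66) = ((-2 + 14)*(1276/75))*(-66) = (12*(1276/75))*(-66) = (5104/25)*(-66) = -336864/25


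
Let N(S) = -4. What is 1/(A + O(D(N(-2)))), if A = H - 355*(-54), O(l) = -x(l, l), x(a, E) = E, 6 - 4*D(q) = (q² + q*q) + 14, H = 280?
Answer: 1/19460 ≈ 5.1387e-5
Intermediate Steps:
D(q) = -2 - q²/2 (D(q) = 3/2 - ((q² + q*q) + 14)/4 = 3/2 - ((q² + q²) + 14)/4 = 3/2 - (2*q² + 14)/4 = 3/2 - (14 + 2*q²)/4 = 3/2 + (-7/2 - q²/2) = -2 - q²/2)
O(l) = -l
A = 19450 (A = 280 - 355*(-54) = 280 + 19170 = 19450)
1/(A + O(D(N(-2)))) = 1/(19450 - (-2 - ½*(-4)²)) = 1/(19450 - (-2 - ½*16)) = 1/(19450 - (-2 - 8)) = 1/(19450 - 1*(-10)) = 1/(19450 + 10) = 1/19460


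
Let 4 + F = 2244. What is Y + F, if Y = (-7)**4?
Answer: 4641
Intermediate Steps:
F = 2240 (F = -4 + 2244 = 2240)
Y = 2401
Y + F = 2401 + 2240 = 4641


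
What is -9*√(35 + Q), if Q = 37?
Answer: -54*√2 ≈ -76.368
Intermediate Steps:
-9*√(35 + Q) = -9*√(35 + 37) = -54*√2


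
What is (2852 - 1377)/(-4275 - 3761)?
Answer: -1475/8036 ≈ -0.18355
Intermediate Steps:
(2852 - 1377)/(-4275 - 3761) = 1475/(-8036) = 1475*(-1/8036) = -1475/8036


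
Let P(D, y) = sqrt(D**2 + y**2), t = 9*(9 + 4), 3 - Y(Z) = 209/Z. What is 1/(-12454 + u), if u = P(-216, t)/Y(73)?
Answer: -249080/3037726619 - 1314*sqrt(745)/3037726619 ≈ -9.3802e-5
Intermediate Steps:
Y(Z) = 3 - 209/Z
t = 117 (t = 9*13 = 117)
u = 657*sqrt(745)/10 (u = sqrt((-216)**2 + 117**2)/(3 - 209/73) = sqrt(46656 + 13689)/(3 - 209*1/73) = sqrt(60345)/(3 - 209/73) = (9*sqrt(745))/(10/73) = (9*sqrt(745))*(73/10) = 657*sqrt(745)/10 ≈ 1793.3)
1/(-12454 + u) = 1/(-12454 + 657*sqrt(745)/10)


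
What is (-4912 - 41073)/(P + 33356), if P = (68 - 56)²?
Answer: -9197/6700 ≈ -1.3727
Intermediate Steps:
P = 144 (P = 12² = 144)
(-4912 - 41073)/(P + 33356) = (-4912 - 41073)/(144 + 33356) = -45985/33500 = -45985*1/33500 = -9197/6700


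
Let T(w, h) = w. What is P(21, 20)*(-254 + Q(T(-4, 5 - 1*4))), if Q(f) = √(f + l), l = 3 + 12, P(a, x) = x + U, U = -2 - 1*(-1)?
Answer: -4826 + 19*√11 ≈ -4763.0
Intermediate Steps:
U = -1 (U = -2 + 1 = -1)
P(a, x) = -1 + x (P(a, x) = x - 1 = -1 + x)
l = 15
Q(f) = √(15 + f) (Q(f) = √(f + 15) = √(15 + f))
P(21, 20)*(-254 + Q(T(-4, 5 - 1*4))) = (-1 + 20)*(-254 + √(15 - 4)) = 19*(-254 + √11) = -4826 + 19*√11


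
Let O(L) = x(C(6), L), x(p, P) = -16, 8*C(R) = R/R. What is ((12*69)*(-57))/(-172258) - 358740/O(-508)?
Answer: 7724573757/344516 ≈ 22422.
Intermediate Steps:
C(R) = ⅛ (C(R) = (R/R)/8 = (⅛)*1 = ⅛)
O(L) = -16
((12*69)*(-57))/(-172258) - 358740/O(-508) = ((12*69)*(-57))/(-172258) - 358740/(-16) = (828*(-57))*(-1/172258) - 358740*(-1/16) = -47196*(-1/172258) + 89685/4 = 23598/86129 + 89685/4 = 7724573757/344516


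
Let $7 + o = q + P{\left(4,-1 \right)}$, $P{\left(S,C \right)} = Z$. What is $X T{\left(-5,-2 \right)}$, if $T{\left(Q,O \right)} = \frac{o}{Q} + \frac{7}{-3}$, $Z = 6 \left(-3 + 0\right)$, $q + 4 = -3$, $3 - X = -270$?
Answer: $\frac{5551}{5} \approx 1110.2$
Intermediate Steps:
$X = 273$ ($X = 3 - -270 = 3 + 270 = 273$)
$q = -7$ ($q = -4 - 3 = -7$)
$Z = -18$ ($Z = 6 \left(-3\right) = -18$)
$P{\left(S,C \right)} = -18$
$o = -32$ ($o = -7 - 25 = -32$)
$T{\left(Q,O \right)} = - \frac{7}{3} - \frac{32}{Q}$ ($T{\left(Q,O \right)} = - \frac{32}{Q} + \frac{7}{-3} = - \frac{32}{Q} + 7 \left(- \frac{1}{3}\right) = - \frac{32}{Q} - \frac{7}{3} = - \frac{7}{3} - \frac{32}{Q}$)
$X T{\left(-5,-2 \right)} = 273 \left(- \frac{7}{3} - \frac{32}{-5}\right) = 273 \left(- \frac{7}{3} - - \frac{32}{5}\right) = 273 \left(- \frac{7}{3} + \frac{32}{5}\right) = 273 \cdot \frac{61}{15} = \frac{5551}{5}$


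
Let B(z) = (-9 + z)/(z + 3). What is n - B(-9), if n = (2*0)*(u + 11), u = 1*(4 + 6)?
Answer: -3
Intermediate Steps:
B(z) = (-9 + z)/(3 + z)
u = 10 (u = 1*10 = 10)
n = 0 (n = (2*0)*(10 + 11) = 0*21 = 0)
n - B(-9) = 0 - (-9 - 9)/(3 - 9) = 0 - (-18)/(-6) = 0 - (-1)*(-18)/6 = 0 - 1*3 = 0 - 3 = -3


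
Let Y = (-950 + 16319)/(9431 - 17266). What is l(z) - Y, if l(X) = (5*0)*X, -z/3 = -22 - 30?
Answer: 15369/7835 ≈ 1.9616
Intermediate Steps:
Y = -15369/7835 (Y = 15369/(-7835) = 15369*(-1/7835) = -15369/7835 ≈ -1.9616)
z = 156 (z = -3*(-22 - 30) = -3*(-52) = 156)
l(X) = 0 (l(X) = 0*X = 0)
l(z) - Y = 0 - 1*(-15369/7835) = 0 + 15369/7835 = 15369/7835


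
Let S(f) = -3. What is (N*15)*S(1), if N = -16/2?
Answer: 360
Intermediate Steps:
N = -8 (N = -16*½ = -8)
(N*15)*S(1) = -8*15*(-3) = -120*(-3) = 360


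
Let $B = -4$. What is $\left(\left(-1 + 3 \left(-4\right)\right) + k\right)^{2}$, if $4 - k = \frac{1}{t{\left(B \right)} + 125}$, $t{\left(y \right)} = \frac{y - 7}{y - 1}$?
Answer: $\frac{32821441}{404496} \approx 81.142$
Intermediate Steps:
$t{\left(y \right)} = \frac{-7 + y}{-1 + y}$
$k = \frac{2539}{636}$ ($k = 4 - \frac{1}{\frac{-7 - 4}{-1 - 4} + 125} = 4 - \frac{1}{\frac{1}{-5} \left(-11\right) + 125} = 4 - \frac{1}{\left(- \frac{1}{5}\right) \left(-11\right) + 125} = 4 - \frac{1}{\frac{11}{5} + 125} = 4 - \frac{1}{\frac{636}{5}} = 4 - \frac{5}{636} = \frac{2539}{636} \approx 3.9921$)
$\left(\left(-1 + 3 \left(-4\right)\right) + k\right)^{2} = \left(\left(-1 + 3 \left(-4\right)\right) + \frac{2539}{636}\right)^{2} = \left(\left(-1 - 12\right) + \frac{2539}{636}\right)^{2} = \left(-13 + \frac{2539}{636}\right)^{2} = \left(- \frac{5729}{636}\right)^{2} = \frac{32821441}{404496}$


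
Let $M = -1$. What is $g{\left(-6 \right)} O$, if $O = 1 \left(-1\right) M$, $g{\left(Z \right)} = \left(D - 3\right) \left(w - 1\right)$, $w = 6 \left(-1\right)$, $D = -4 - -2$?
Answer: $35$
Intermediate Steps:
$D = -2$ ($D = -4 + 2 = -2$)
$w = -6$
$g{\left(Z \right)} = 35$ ($g{\left(Z \right)} = \left(-2 - 3\right) \left(-6 - 1\right) = \left(-5\right) \left(-7\right) = 35$)
$O = 1$ ($O = 1 \left(-1\right) \left(-1\right) = \left(-1\right) \left(-1\right) = 1$)
$g{\left(-6 \right)} O = 35 \cdot 1 = 35$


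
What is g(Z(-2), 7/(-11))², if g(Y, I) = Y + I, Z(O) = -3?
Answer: 1600/121 ≈ 13.223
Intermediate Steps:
g(Y, I) = I + Y
g(Z(-2), 7/(-11))² = (7/(-11) - 3)² = (7*(-1/11) - 3)² = (-7/11 - 3)² = (-40/11)² = 1600/121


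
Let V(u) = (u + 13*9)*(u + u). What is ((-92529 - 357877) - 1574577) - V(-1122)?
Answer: -4280203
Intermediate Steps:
V(u) = 2*u*(117 + u) (V(u) = (u + 117)*(2*u) = (117 + u)*(2*u) = 2*u*(117 + u))
((-92529 - 357877) - 1574577) - V(-1122) = ((-92529 - 357877) - 1574577) - 2*(-1122)*(117 - 1122) = (-450406 - 1574577) - 2*(-1122)*(-1005) = -2024983 - 1*2255220 = -2024983 - 2255220 = -4280203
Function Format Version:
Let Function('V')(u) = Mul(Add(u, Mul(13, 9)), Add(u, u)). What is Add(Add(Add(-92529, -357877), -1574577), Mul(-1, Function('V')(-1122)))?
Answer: -4280203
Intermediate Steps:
Function('V')(u) = Mul(2, u, Add(117, u)) (Function('V')(u) = Mul(Add(u, 117), Mul(2, u)) = Mul(Add(117, u), Mul(2, u)) = Mul(2, u, Add(117, u)))
Add(Add(Add(-92529, -357877), -1574577), Mul(-1, Function('V')(-1122))) = Add(Add(Add(-92529, -357877), -1574577), Mul(-1, Mul(2, -1122, Add(117, -1122)))) = Add(Add(-450406, -1574577), Mul(-1, Mul(2, -1122, -1005))) = Add(-2024983, Mul(-1, 2255220)) = Add(-2024983, -2255220) = -4280203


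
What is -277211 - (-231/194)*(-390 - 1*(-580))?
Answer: -26867522/97 ≈ -2.7699e+5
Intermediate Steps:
-277211 - (-231/194)*(-390 - 1*(-580)) = -277211 - (-231*1/194)*(-390 + 580) = -277211 - (-231)*190/194 = -277211 - 1*(-21945/97) = -277211 + 21945/97 = -26867522/97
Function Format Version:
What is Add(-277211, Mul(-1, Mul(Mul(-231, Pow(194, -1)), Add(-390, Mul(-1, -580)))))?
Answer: Rational(-26867522, 97) ≈ -2.7699e+5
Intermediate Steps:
Add(-277211, Mul(-1, Mul(Mul(-231, Pow(194, -1)), Add(-390, Mul(-1, -580))))) = Add(-277211, Mul(-1, Mul(Mul(-231, Rational(1, 194)), Add(-390, 580)))) = Add(-277211, Mul(-1, Mul(Rational(-231, 194), 190))) = Add(-277211, Mul(-1, Rational(-21945, 97))) = Add(-277211, Rational(21945, 97)) = Rational(-26867522, 97)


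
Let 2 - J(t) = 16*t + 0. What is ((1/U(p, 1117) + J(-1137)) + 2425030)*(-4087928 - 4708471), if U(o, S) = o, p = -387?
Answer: -2772412933466371/129 ≈ -2.1492e+13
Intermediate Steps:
J(t) = 2 - 16*t (J(t) = 2 - (16*t + 0) = 2 - 16*t)
((1/U(p, 1117) + J(-1137)) + 2425030)*(-4087928 - 4708471) = ((1/(-387) + (2 - 16*(-1137))) + 2425030)*(-4087928 - 4708471) = ((-1/387 + (2 + 18192)) + 2425030)*(-8796399) = ((-1/387 + 18194) + 2425030)*(-8796399) = (7041077/387 + 2425030)*(-8796399) = (945527687/387)*(-8796399) = -2772412933466371/129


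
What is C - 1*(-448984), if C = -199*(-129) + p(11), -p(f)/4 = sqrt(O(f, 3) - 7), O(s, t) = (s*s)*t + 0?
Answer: 474655 - 8*sqrt(89) ≈ 4.7458e+5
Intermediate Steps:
O(s, t) = t*s**2 (O(s, t) = s**2*t + 0 = t*s**2 + 0 = t*s**2)
p(f) = -4*sqrt(-7 + 3*f**2) (p(f) = -4*sqrt(3*f**2 - 7) = -4*sqrt(-7 + 3*f**2))
C = 25671 - 8*sqrt(89) (C = -199*(-129) - 4*sqrt(-7 + 3*11**2) = 25671 - 4*sqrt(-7 + 3*121) = 25671 - 4*sqrt(-7 + 363) = 25671 - 8*sqrt(89) ≈ 25596.)
C - 1*(-448984) = (25671 - 8*sqrt(89)) - 1*(-448984) = (25671 - 8*sqrt(89)) + 448984 = 474655 - 8*sqrt(89)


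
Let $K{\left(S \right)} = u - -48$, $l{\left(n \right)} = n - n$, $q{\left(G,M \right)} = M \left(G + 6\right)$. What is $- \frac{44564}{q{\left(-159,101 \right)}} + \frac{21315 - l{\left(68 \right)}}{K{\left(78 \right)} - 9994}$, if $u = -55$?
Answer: $\frac{116303869}{154545453} \approx 0.75255$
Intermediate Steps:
$q{\left(G,M \right)} = M \left(6 + G\right)$
$l{\left(n \right)} = 0$
$K{\left(S \right)} = -7$ ($K{\left(S \right)} = -55 - -48 = -55 + 48 = -7$)
$- \frac{44564}{q{\left(-159,101 \right)}} + \frac{21315 - l{\left(68 \right)}}{K{\left(78 \right)} - 9994} = - \frac{44564}{101 \left(6 - 159\right)} + \frac{21315 - 0}{-7 - 9994} = - \frac{44564}{101 \left(-153\right)} + \frac{21315 + 0}{-7 - 9994} = - \frac{44564}{-15453} + \frac{21315}{-10001} = \left(-44564\right) \left(- \frac{1}{15453}\right) + 21315 \left(- \frac{1}{10001}\right) = \frac{44564}{15453} - \frac{21315}{10001} = \frac{116303869}{154545453}$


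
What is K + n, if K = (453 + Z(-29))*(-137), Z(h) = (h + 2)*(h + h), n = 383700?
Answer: 107097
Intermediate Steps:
Z(h) = 2*h*(2 + h) (Z(h) = (2 + h)*(2*h) = 2*h*(2 + h))
K = -276603 (K = (453 + 2*(-29)*(2 - 29))*(-137) = (453 + 2*(-29)*(-27))*(-137) = (453 + 1566)*(-137) = 2019*(-137) = -276603)
K + n = -276603 + 383700 = 107097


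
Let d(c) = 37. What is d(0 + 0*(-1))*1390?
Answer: 51430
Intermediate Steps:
d(0 + 0*(-1))*1390 = 37*1390 = 51430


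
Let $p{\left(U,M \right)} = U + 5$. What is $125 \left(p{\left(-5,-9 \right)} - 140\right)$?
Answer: $-17500$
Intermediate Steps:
$p{\left(U,M \right)} = 5 + U$
$125 \left(p{\left(-5,-9 \right)} - 140\right) = 125 \left(\left(5 - 5\right) - 140\right) = 125 \left(0 - 140\right) = 125 \left(-140\right) = -17500$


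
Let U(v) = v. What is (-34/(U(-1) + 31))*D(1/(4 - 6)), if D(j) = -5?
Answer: 17/3 ≈ 5.6667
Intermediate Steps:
(-34/(U(-1) + 31))*D(1/(4 - 6)) = -34/(-1 + 31)*(-5) = -34/30*(-5) = -34*1/30*(-5) = -17/15*(-5) = 17/3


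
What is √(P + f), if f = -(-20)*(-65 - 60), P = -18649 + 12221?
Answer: 12*I*√62 ≈ 94.488*I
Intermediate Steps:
P = -6428
f = -2500 (f = -(-20)*(-125) = -1*2500 = -2500)
√(P + f) = √(-6428 - 2500) = √(-8928) = 12*I*√62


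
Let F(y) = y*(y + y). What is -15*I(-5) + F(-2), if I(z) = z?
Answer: 83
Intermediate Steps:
F(y) = 2*y**2 (F(y) = y*(2*y) = 2*y**2)
-15*I(-5) + F(-2) = -15*(-5) + 2*(-2)**2 = 75 + 2*4 = 75 + 8 = 83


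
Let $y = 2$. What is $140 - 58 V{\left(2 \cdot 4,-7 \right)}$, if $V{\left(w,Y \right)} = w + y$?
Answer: $-440$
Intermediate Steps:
$V{\left(w,Y \right)} = 2 + w$ ($V{\left(w,Y \right)} = w + 2 = 2 + w$)
$140 - 58 V{\left(2 \cdot 4,-7 \right)} = 140 - 58 \left(2 + 2 \cdot 4\right) = 140 - 58 \left(2 + 8\right) = 140 - 580 = -440$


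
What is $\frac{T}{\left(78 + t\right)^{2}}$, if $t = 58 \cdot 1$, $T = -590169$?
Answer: $- \frac{590169}{18496} \approx -31.908$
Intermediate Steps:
$t = 58$
$\frac{T}{\left(78 + t\right)^{2}} = - \frac{590169}{\left(78 + 58\right)^{2}} = - \frac{590169}{136^{2}} = - \frac{590169}{18496}$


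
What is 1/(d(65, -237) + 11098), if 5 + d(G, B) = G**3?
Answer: 1/285718 ≈ 3.5000e-6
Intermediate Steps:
d(G, B) = -5 + G**3
1/(d(65, -237) + 11098) = 1/((-5 + 65**3) + 11098) = 1/((-5 + 274625) + 11098) = 1/(274620 + 11098) = 1/285718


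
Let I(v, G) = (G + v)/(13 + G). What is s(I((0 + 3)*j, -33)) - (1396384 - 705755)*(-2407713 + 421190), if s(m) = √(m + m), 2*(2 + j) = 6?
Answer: 1371950392967 + √3 ≈ 1.3720e+12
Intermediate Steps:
j = 1 (j = -2 + (½)*6 = -2 + 3 = 1)
I(v, G) = (G + v)/(13 + G)
s(m) = √2*√m (s(m) = √(2*m) = √2*√m)
s(I((0 + 3)*j, -33)) - (1396384 - 705755)*(-2407713 + 421190) = √2*√((-33 + (0 + 3)*1)/(13 - 33)) - (1396384 - 705755)*(-2407713 + 421190) = √2*√((-33 + 3*1)/(-20)) - 690629*(-1986523) = √2*√(-(-33 + 3)/20) - 1*(-1371950392967) = √2*√(-1/20*(-30)) + 1371950392967 = √2*√(3/2) + 1371950392967 = √2*(√6/2) + 1371950392967 = √3 + 1371950392967 = 1371950392967 + √3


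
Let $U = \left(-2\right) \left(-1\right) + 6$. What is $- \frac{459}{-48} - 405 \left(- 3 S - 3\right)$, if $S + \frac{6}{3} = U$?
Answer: $\frac{136233}{16} \approx 8514.6$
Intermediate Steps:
$U = 8$ ($U = 2 + 6 = 8$)
$S = 6$ ($S = -2 + 8 = 6$)
$- \frac{459}{-48} - 405 \left(- 3 S - 3\right) = - \frac{459}{-48} - 405 \left(\left(-3\right) 6 - 3\right) = \left(-459\right) \left(- \frac{1}{48}\right) - 405 \left(-18 - 3\right) = \frac{153}{16} - -8505 = \frac{153}{16} + 8505 = \frac{136233}{16}$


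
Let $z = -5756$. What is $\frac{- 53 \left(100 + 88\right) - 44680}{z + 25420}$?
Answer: $- \frac{13661}{4916} \approx -2.7789$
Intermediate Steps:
$\frac{- 53 \left(100 + 88\right) - 44680}{z + 25420} = \frac{- 53 \left(100 + 88\right) - 44680}{-5756 + 25420} = \frac{\left(-53\right) 188 - 44680}{19664} = \left(-9964 - 44680\right) \frac{1}{19664} = \left(-54644\right) \frac{1}{19664} = - \frac{13661}{4916}$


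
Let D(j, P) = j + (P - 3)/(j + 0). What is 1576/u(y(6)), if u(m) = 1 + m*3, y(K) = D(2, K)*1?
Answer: 3152/23 ≈ 137.04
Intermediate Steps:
D(j, P) = j + (-3 + P)/j
y(K) = ½ + K/2 (y(K) = ((-3 + K + 2²)/2)*1 = ((-3 + K + 4)/2)*1 = ((1 + K)/2)*1 = (½ + K/2)*1 = ½ + K/2)
u(m) = 1 + 3*m
1576/u(y(6)) = 1576/(1 + 3*(½ + (½)*6)) = 1576/(1 + 3*(½ + 3)) = 1576/(1 + 3*(7/2)) = 1576/(1 + 21/2) = 1576/(23/2) = 1576*(2/23) = 3152/23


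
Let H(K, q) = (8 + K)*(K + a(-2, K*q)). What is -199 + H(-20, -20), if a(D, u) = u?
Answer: -4759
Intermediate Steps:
H(K, q) = (8 + K)*(K + K*q)
-199 + H(-20, -20) = -199 - 20*(8 - 20 + 8*(-20) - 20*(-20)) = -199 - 20*(8 - 20 - 160 + 400) = -199 - 20*228 = -199 - 4560 = -4759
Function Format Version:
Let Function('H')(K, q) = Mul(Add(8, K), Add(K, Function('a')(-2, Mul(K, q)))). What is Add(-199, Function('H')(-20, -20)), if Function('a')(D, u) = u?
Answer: -4759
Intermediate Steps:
Function('H')(K, q) = Mul(Add(8, K), Add(K, Mul(K, q)))
Add(-199, Function('H')(-20, -20)) = Add(-199, Mul(-20, Add(8, -20, Mul(8, -20), Mul(-20, -20)))) = Add(-199, Mul(-20, Add(8, -20, -160, 400))) = Add(-199, Mul(-20, 228)) = Add(-199, -4560) = -4759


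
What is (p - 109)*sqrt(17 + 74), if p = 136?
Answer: 27*sqrt(91) ≈ 257.56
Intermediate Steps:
(p - 109)*sqrt(17 + 74) = (136 - 109)*sqrt(17 + 74) = 27*sqrt(91)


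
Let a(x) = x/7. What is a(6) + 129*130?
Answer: 117396/7 ≈ 16771.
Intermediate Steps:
a(x) = x/7 (a(x) = x*(⅐) = x/7)
a(6) + 129*130 = (⅐)*6 + 129*130 = 6/7 + 16770 = 117396/7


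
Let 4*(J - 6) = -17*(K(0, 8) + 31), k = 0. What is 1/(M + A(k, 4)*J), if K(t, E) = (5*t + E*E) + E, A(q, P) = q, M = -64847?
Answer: -1/64847 ≈ -1.5421e-5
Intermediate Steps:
K(t, E) = E + E**2 + 5*t (K(t, E) = (5*t + E**2) + E = (E**2 + 5*t) + E = E + E**2 + 5*t)
J = -1727/4 (J = 6 + (-17*((8 + 8**2 + 5*0) + 31))/4 = 6 + (-17*((8 + 64 + 0) + 31))/4 = 6 + (-17*(72 + 31))/4 = 6 + (-17*103)/4 = 6 + (1/4)*(-1751) = 6 - 1751/4 = -1727/4 ≈ -431.75)
1/(M + A(k, 4)*J) = 1/(-64847 + 0*(-1727/4)) = 1/(-64847 + 0) = 1/(-64847) = -1/64847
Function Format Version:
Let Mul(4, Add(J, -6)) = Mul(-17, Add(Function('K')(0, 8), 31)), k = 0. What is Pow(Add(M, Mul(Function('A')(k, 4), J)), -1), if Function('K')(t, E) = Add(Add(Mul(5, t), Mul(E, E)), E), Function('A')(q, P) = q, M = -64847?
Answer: Rational(-1, 64847) ≈ -1.5421e-5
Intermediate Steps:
Function('K')(t, E) = Add(E, Pow(E, 2), Mul(5, t)) (Function('K')(t, E) = Add(Add(Mul(5, t), Pow(E, 2)), E) = Add(Add(Pow(E, 2), Mul(5, t)), E) = Add(E, Pow(E, 2), Mul(5, t)))
J = Rational(-1727, 4) (J = Add(6, Mul(Rational(1, 4), Mul(-17, Add(Add(8, Pow(8, 2), Mul(5, 0)), 31)))) = Add(6, Mul(Rational(1, 4), Mul(-17, Add(Add(8, 64, 0), 31)))) = Add(6, Mul(Rational(1, 4), Mul(-17, Add(72, 31)))) = Add(6, Mul(Rational(1, 4), Mul(-17, 103))) = Add(6, Mul(Rational(1, 4), -1751)) = Add(6, Rational(-1751, 4)) = Rational(-1727, 4) ≈ -431.75)
Pow(Add(M, Mul(Function('A')(k, 4), J)), -1) = Pow(Add(-64847, Mul(0, Rational(-1727, 4))), -1) = Pow(Add(-64847, 0), -1) = Pow(-64847, -1) = Rational(-1, 64847)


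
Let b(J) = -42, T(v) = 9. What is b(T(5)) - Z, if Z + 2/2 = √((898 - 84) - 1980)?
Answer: -41 - I*√1166 ≈ -41.0 - 34.147*I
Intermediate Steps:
Z = -1 + I*√1166 (Z = -1 + √((898 - 84) - 1980) = -1 + √(814 - 1980) = -1 + √(-1166) = -1 + I*√1166 ≈ -1.0 + 34.147*I)
b(T(5)) - Z = -42 - (-1 + I*√1166) = -42 + (1 - I*√1166) = -41 - I*√1166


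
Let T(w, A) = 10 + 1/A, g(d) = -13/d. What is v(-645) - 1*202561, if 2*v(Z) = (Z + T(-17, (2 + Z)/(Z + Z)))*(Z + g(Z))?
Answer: 130485151/82947 ≈ 1573.1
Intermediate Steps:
v(Z) = (Z - 13/Z)*(10 + Z + 2*Z/(2 + Z))/2 (v(Z) = ((Z + (10 + 1/((2 + Z)/(Z + Z))))*(Z - 13/Z))/2 = ((Z + (10 + 1/((2 + Z)/((2*Z)))))*(Z - 13/Z))/2 = ((Z + (10 + 1/((2 + Z)*(1/(2*Z)))))*(Z - 13/Z))/2 = ((Z + (10 + 1/((2 + Z)/(2*Z))))*(Z - 13/Z))/2 = ((Z + (10 + 2*Z/(2 + Z)))*(Z - 13/Z))/2 = ((10 + Z + 2*Z/(2 + Z))*(Z - 13/Z))/2 = ((Z - 13/Z)*(10 + Z + 2*Z/(2 + Z)))/2 = (Z - 13/Z)*(10 + Z + 2*Z/(2 + Z))/2)
v(-645) - 1*202561 = (1/2)*(-260 + (-645)**4 - 182*(-645) + 7*(-645)**2 + 14*(-645)**3)/(-645*(2 - 645)) - 1*202561 = (1/2)*(-1/645)*(-260 + 173076800625 + 117390 + 7*416025 + 14*(-268336125))/(-643) - 202561 = (1/2)*(-1/645)*(-1/643)*(-260 + 173076800625 + 117390 + 2912175 - 3756705750) - 202561 = (1/2)*(-1/645)*(-1/643)*169323124180 - 202561 = 16932312418/82947 - 202561 = 130485151/82947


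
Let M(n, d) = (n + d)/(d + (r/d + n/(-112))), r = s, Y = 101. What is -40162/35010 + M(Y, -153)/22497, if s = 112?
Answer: -15960883855927/13913595564039 ≈ -1.1471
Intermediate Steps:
r = 112
M(n, d) = (d + n)/(d + 112/d - n/112) (M(n, d) = (n + d)/(d + (112/d + n/(-112))) = (d + n)/(d + (112/d + n*(-1/112))) = (d + n)/(d + (112/d - n/112)) = (d + n)/(d + 112/d - n/112))
-40162/35010 + M(Y, -153)/22497 = -40162/35010 + (112*(-153)*(-153 + 101)/(12544 + 112*(-153)**2 - 1*(-153)*101))/22497 = -40162*1/35010 + (112*(-153)*(-52)/(12544 + 112*23409 + 15453))*(1/22497) = -20081/17505 + (112*(-153)*(-52)/(12544 + 2621808 + 15453))*(1/22497) = -20081/17505 + (112*(-153)*(-52)/2649805)*(1/22497) = -20081/17505 + (112*(-153)*(1/2649805)*(-52))*(1/22497) = -20081/17505 + (891072/2649805)*(1/22497) = -20081/17505 + 297024/19870887695 = -15960883855927/13913595564039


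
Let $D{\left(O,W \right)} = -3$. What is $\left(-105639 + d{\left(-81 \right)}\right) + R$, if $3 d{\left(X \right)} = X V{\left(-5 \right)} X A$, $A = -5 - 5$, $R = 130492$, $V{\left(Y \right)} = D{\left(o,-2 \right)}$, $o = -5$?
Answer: $90463$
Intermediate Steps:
$V{\left(Y \right)} = -3$
$A = -10$
$d{\left(X \right)} = 10 X^{2}$ ($d{\left(X \right)} = \frac{X \left(- 3 X\right) \left(-10\right)}{3} = \frac{- 3 X^{2} \left(-10\right)}{3} = \frac{30 X^{2}}{3} = 10 X^{2}$)
$\left(-105639 + d{\left(-81 \right)}\right) + R = \left(-105639 + 10 \left(-81\right)^{2}\right) + 130492 = \left(-105639 + 10 \cdot 6561\right) + 130492 = \left(-105639 + 65610\right) + 130492 = -40029 + 130492 = 90463$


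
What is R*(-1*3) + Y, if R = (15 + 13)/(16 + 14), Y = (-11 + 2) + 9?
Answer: -14/5 ≈ -2.8000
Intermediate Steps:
Y = 0 (Y = -9 + 9 = 0)
R = 14/15 (R = 28/30 = 28*(1/30) = 14/15 ≈ 0.93333)
R*(-1*3) + Y = 14*(-1*3)/15 + 0 = (14/15)*(-3) + 0 = -14/5 + 0 = -14/5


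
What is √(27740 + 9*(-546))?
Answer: √22826 ≈ 151.08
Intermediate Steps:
√(27740 + 9*(-546)) = √(27740 - 4914) = √22826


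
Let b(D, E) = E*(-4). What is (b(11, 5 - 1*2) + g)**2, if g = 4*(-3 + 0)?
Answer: 576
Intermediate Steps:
g = -12 (g = 4*(-3) = -12)
b(D, E) = -4*E
(b(11, 5 - 1*2) + g)**2 = (-4*(5 - 1*2) - 12)**2 = (-4*(5 - 2) - 12)**2 = (-4*3 - 12)**2 = (-12 - 12)**2 = (-24)**2 = 576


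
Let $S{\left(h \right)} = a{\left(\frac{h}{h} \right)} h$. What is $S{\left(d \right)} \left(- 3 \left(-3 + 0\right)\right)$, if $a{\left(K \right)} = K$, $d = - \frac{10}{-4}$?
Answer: $\frac{45}{2} \approx 22.5$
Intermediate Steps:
$d = \frac{5}{2}$ ($d = \left(-10\right) \left(- \frac{1}{4}\right) = \frac{5}{2} \approx 2.5$)
$S{\left(h \right)} = h$ ($S{\left(h \right)} = \frac{h}{h} h = 1 h = h$)
$S{\left(d \right)} \left(- 3 \left(-3 + 0\right)\right) = \frac{5 \left(- 3 \left(-3 + 0\right)\right)}{2} = \frac{5 \left(\left(-3\right) \left(-3\right)\right)}{2} = \frac{5}{2} \cdot 9 = \frac{45}{2}$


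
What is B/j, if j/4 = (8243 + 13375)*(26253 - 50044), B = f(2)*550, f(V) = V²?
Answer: -275/257156919 ≈ -1.0694e-6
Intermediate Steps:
B = 2200 (B = 2²*550 = 4*550 = 2200)
j = -2057255352 (j = 4*((8243 + 13375)*(26253 - 50044)) = 4*(21618*(-23791)) = 4*(-514313838) = -2057255352)
B/j = 2200/(-2057255352) = 2200*(-1/2057255352) = -275/257156919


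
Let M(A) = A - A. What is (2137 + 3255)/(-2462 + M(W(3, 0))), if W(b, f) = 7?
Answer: -2696/1231 ≈ -2.1901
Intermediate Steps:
M(A) = 0
(2137 + 3255)/(-2462 + M(W(3, 0))) = (2137 + 3255)/(-2462 + 0) = 5392/(-2462) = 5392*(-1/2462) = -2696/1231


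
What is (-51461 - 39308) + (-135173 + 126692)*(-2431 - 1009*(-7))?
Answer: -39374761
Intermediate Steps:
(-51461 - 39308) + (-135173 + 126692)*(-2431 - 1009*(-7)) = -90769 - 8481*(-2431 + 7063) = -90769 - 8481*4632 = -90769 - 39283992 = -39374761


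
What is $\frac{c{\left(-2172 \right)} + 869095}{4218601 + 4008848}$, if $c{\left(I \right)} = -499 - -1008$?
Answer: $\frac{289868}{2742483} \approx 0.1057$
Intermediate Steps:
$c{\left(I \right)} = 509$ ($c{\left(I \right)} = -499 + 1008 = 509$)
$\frac{c{\left(-2172 \right)} + 869095}{4218601 + 4008848} = \frac{509 + 869095}{4218601 + 4008848} = \frac{869604}{8227449} = 869604 \cdot \frac{1}{8227449} = \frac{289868}{2742483}$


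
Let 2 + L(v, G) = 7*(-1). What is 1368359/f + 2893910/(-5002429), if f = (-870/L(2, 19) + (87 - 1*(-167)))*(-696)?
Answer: -7551417994251/1220912831456 ≈ -6.1851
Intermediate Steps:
L(v, G) = -9 (L(v, G) = -2 + 7*(-1) = -2 - 7 = -9)
f = -244064 (f = (-870/(-9) + (87 - 1*(-167)))*(-696) = (-870*(-⅑) + (87 + 167))*(-696) = (290/3 + 254)*(-696) = (1052/3)*(-696) = -244064)
1368359/f + 2893910/(-5002429) = 1368359/(-244064) + 2893910/(-5002429) = 1368359*(-1/244064) + 2893910*(-1/5002429) = -1368359/244064 - 2893910/5002429 = -7551417994251/1220912831456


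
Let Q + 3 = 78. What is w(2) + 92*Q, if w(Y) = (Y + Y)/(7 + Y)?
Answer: 62104/9 ≈ 6900.4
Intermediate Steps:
Q = 75 (Q = -3 + 78 = 75)
w(Y) = 2*Y/(7 + Y) (w(Y) = (2*Y)/(7 + Y) = 2*Y/(7 + Y))
w(2) + 92*Q = 2*2/(7 + 2) + 92*75 = 2*2/9 + 6900 = 2*2*(1/9) + 6900 = 4/9 + 6900 = 62104/9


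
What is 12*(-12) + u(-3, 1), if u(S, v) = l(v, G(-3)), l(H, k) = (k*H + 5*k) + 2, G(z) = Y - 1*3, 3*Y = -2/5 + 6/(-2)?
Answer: -834/5 ≈ -166.80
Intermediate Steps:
Y = -17/15 (Y = (-2/5 + 6/(-2))/3 = (-2*⅕ + 6*(-½))/3 = (-⅖ - 3)/3 = (⅓)*(-17/5) = -17/15 ≈ -1.1333)
G(z) = -62/15 (G(z) = -17/15 - 1*3 = -17/15 - 3 = -62/15)
l(H, k) = 2 + 5*k + H*k (l(H, k) = (H*k + 5*k) + 2 = (5*k + H*k) + 2 = 2 + 5*k + H*k)
u(S, v) = -56/3 - 62*v/15 (u(S, v) = 2 + 5*(-62/15) + v*(-62/15) = 2 - 62/3 - 62*v/15 = -56/3 - 62*v/15)
12*(-12) + u(-3, 1) = 12*(-12) + (-56/3 - 62/15*1) = -144 + (-56/3 - 62/15) = -144 - 114/5 = -834/5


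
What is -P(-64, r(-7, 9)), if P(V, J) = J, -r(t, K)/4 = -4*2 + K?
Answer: 4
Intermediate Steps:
r(t, K) = 32 - 4*K (r(t, K) = -4*(-4*2 + K) = -4*(-8 + K) = 32 - 4*K)
-P(-64, r(-7, 9)) = -(32 - 4*9) = -(32 - 36) = -1*(-4) = 4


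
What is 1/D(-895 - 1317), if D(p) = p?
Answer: -1/2212 ≈ -0.00045208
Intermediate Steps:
1/D(-895 - 1317) = 1/(-895 - 1317) = 1/(-2212) = -1/2212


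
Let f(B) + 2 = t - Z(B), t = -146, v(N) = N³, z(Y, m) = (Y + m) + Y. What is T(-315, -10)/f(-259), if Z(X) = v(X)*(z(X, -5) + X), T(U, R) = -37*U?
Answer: -105/122400466 ≈ -8.5784e-7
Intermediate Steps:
z(Y, m) = m + 2*Y
Z(X) = X³*(-5 + 3*X) (Z(X) = X³*((-5 + 2*X) + X) = X³*(-5 + 3*X))
f(B) = -148 - B³*(-5 + 3*B) (f(B) = -2 + (-146 - B³*(-5 + 3*B)) = -148 - B³*(-5 + 3*B))
T(-315, -10)/f(-259) = (-37*(-315))/(-148 + (-259)³*(5 - 3*(-259))) = 11655/(-148 - 17373979*(5 + 777)) = 11655/(-148 - 17373979*782) = 11655/(-148 - 13586451578) = 11655/(-13586451726) = 11655*(-1/13586451726) = -105/122400466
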